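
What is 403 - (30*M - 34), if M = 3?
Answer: 347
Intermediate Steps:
403 - (30*M - 34) = 403 - (30*3 - 34) = 403 - (90 - 34) = 403 - 1*56 = 403 - 56 = 347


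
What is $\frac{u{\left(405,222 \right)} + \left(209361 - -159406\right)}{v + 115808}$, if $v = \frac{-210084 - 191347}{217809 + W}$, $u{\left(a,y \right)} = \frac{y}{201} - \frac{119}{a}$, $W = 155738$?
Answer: $\frac{3737903487620474}{1173841907203575} \approx 3.1843$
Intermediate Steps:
$u{\left(a,y \right)} = - \frac{119}{a} + \frac{y}{201}$ ($u{\left(a,y \right)} = y \frac{1}{201} - \frac{119}{a} = \frac{y}{201} - \frac{119}{a} = - \frac{119}{a} + \frac{y}{201}$)
$v = - \frac{401431}{373547}$ ($v = \frac{-210084 - 191347}{217809 + 155738} = - \frac{401431}{373547} \approx -1.0746$)
$\frac{u{\left(405,222 \right)} + \left(209361 - -159406\right)}{v + 115808} = \frac{\left(- \frac{119}{405} + \frac{1}{201} \cdot 222\right) + \left(209361 - -159406\right)}{- \frac{401431}{373547} + 115808} = \frac{\left(\left(-119\right) \frac{1}{405} + \frac{74}{67}\right) + \left(209361 + 159406\right)}{\frac{43259329545}{373547}} = \left(\left(- \frac{119}{405} + \frac{74}{67}\right) + 368767\right) \frac{373547}{43259329545} = \left(\frac{21997}{27135} + 368767\right) \frac{373547}{43259329545} = \frac{10006514542}{27135} \cdot \frac{373547}{43259329545} = \frac{3737903487620474}{1173841907203575}$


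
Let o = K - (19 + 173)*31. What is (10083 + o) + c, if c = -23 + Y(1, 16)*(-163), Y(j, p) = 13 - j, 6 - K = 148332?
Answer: -146174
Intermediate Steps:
K = -148326 (K = 6 - 1*148332 = 6 - 148332 = -148326)
c = -1979 (c = -23 + (13 - 1*1)*(-163) = -23 + (13 - 1)*(-163) = -23 + 12*(-163) = -23 - 1956 = -1979)
o = -154278 (o = -148326 - (19 + 173)*31 = -148326 - 192*31 = -148326 - 1*5952 = -148326 - 5952 = -154278)
(10083 + o) + c = (10083 - 154278) - 1979 = -144195 - 1979 = -146174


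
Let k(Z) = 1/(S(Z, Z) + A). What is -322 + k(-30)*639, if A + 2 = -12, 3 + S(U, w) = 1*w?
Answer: -15773/47 ≈ -335.60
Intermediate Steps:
S(U, w) = -3 + w (S(U, w) = -3 + 1*w = -3 + w)
A = -14 (A = -2 - 12 = -14)
k(Z) = 1/(-17 + Z) (k(Z) = 1/((-3 + Z) - 14) = 1/(-17 + Z))
-322 + k(-30)*639 = -322 + 639/(-17 - 30) = -322 + 639/(-47) = -322 - 1/47*639 = -322 - 639/47 = -15773/47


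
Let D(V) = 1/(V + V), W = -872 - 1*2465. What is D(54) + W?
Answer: -360395/108 ≈ -3337.0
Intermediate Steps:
W = -3337 (W = -872 - 2465 = -3337)
D(V) = 1/(2*V)
D(54) + W = (1/2)/54 - 3337 = (1/2)*(1/54) - 3337 = 1/108 - 3337 = -360395/108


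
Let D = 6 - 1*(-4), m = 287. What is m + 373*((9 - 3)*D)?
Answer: 22667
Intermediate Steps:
D = 10 (D = 6 + 4 = 10)
m + 373*((9 - 3)*D) = 287 + 373*((9 - 3)*10) = 287 + 373*(6*10) = 287 + 373*60 = 287 + 22380 = 22667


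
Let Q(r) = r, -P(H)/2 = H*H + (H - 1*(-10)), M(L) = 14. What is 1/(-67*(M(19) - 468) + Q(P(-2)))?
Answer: 1/30394 ≈ 3.2901e-5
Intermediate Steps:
P(H) = -20 - 2*H - 2*H**2 (P(H) = -2*(H*H + (H - 1*(-10))) = -2*(H**2 + (H + 10)) = -2*(H**2 + (10 + H)) = -2*(10 + H + H**2) = -20 - 2*H - 2*H**2)
1/(-67*(M(19) - 468) + Q(P(-2))) = 1/(-67*(14 - 468) + (-20 - 2*(-2) - 2*(-2)**2)) = 1/(-67*(-454) + (-20 + 4 - 2*4)) = 1/(30418 + (-20 + 4 - 8)) = 1/(30418 - 24) = 1/30394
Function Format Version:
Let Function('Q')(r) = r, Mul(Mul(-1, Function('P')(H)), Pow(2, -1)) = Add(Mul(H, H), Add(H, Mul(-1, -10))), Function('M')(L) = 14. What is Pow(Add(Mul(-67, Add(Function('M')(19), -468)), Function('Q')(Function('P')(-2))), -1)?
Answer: Rational(1, 30394) ≈ 3.2901e-5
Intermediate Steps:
Function('P')(H) = Add(-20, Mul(-2, H), Mul(-2, Pow(H, 2))) (Function('P')(H) = Mul(-2, Add(Mul(H, H), Add(H, Mul(-1, -10)))) = Mul(-2, Add(Pow(H, 2), Add(H, 10))) = Mul(-2, Add(Pow(H, 2), Add(10, H))) = Mul(-2, Add(10, H, Pow(H, 2))) = Add(-20, Mul(-2, H), Mul(-2, Pow(H, 2))))
Pow(Add(Mul(-67, Add(Function('M')(19), -468)), Function('Q')(Function('P')(-2))), -1) = Pow(Add(Mul(-67, Add(14, -468)), Add(-20, Mul(-2, -2), Mul(-2, Pow(-2, 2)))), -1) = Pow(Add(Mul(-67, -454), Add(-20, 4, Mul(-2, 4))), -1) = Pow(Add(30418, Add(-20, 4, -8)), -1) = Pow(Add(30418, -24), -1) = Pow(30394, -1) = Rational(1, 30394)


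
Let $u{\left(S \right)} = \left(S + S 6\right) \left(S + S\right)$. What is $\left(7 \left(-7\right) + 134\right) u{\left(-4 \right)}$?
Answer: $19040$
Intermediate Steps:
$u{\left(S \right)} = 14 S^{2}$ ($u{\left(S \right)} = \left(S + 6 S\right) 2 S = 7 S 2 S = 14 S^{2}$)
$\left(7 \left(-7\right) + 134\right) u{\left(-4 \right)} = \left(7 \left(-7\right) + 134\right) 14 \left(-4\right)^{2} = \left(-49 + 134\right) 14 \cdot 16 = 85 \cdot 224 = 19040$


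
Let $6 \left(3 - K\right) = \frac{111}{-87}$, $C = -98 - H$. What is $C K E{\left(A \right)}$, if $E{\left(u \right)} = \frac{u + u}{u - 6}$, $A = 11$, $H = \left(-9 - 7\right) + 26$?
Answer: $- \frac{221364}{145} \approx -1526.6$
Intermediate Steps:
$H = 10$ ($H = -16 + 26 = 10$)
$E{\left(u \right)} = \frac{2 u}{-6 + u}$
$C = -108$ ($C = -98 - 10 = -108$)
$K = \frac{559}{174}$ ($K = 3 - \frac{111 \frac{1}{-87}}{6} = 3 - \frac{111 \left(- \frac{1}{87}\right)}{6} = 3 - - \frac{37}{174} = 3 + \frac{37}{174} = \frac{559}{174} \approx 3.2126$)
$C K E{\left(A \right)} = \left(-108\right) \frac{559}{174} \cdot 2 \cdot 11 \frac{1}{-6 + 11} = - \frac{10062 \cdot 2 \cdot 11 \cdot \frac{1}{5}}{29} = \left(- \frac{10062}{29}\right) \frac{22}{5} = - \frac{221364}{145}$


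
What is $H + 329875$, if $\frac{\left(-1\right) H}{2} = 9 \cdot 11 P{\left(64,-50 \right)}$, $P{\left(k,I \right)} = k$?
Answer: $317203$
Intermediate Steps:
$H = -12672$ ($H = - 2 \cdot 9 \cdot 11 \cdot 64 = - 2 \cdot 99 \cdot 64 = \left(-2\right) 6336 = -12672$)
$H + 329875 = -12672 + 329875 = 317203$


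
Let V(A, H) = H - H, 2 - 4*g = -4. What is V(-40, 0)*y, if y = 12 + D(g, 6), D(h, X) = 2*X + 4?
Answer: 0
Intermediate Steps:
g = 3/2 (g = ½ - ¼*(-4) = ½ + 1 = 3/2 ≈ 1.5000)
D(h, X) = 4 + 2*X
V(A, H) = 0
y = 28 (y = 12 + (4 + 2*6) = 12 + (4 + 12) = 12 + 16 = 28)
V(-40, 0)*y = 0*28 = 0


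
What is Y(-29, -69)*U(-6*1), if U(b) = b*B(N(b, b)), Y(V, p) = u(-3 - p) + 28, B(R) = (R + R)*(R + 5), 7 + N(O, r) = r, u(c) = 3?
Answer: -38688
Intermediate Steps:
N(O, r) = -7 + r
B(R) = 2*R*(5 + R) (B(R) = (2*R)*(5 + R) = 2*R*(5 + R))
Y(V, p) = 31 (Y(V, p) = 3 + 28 = 31)
U(b) = 2*b*(-7 + b)*(-2 + b) (U(b) = b*(2*(-7 + b)*(5 + (-7 + b))) = b*(2*(-7 + b)*(-2 + b)) = 2*b*(-7 + b)*(-2 + b))
Y(-29, -69)*U(-6*1) = 31*(2*(-6*1)*(-7 - 6*1)*(-2 - 6*1)) = 31*(2*(-6)*(-7 - 6)*(-2 - 6)) = 31*(2*(-6)*(-13)*(-8)) = 31*(-1248) = -38688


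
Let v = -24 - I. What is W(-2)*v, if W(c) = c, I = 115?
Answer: 278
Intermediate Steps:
v = -139 (v = -24 - 1*115 = -24 - 115 = -139)
W(-2)*v = -2*(-139) = 278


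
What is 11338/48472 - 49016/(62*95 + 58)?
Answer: -288558141/36038932 ≈ -8.0069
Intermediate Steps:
11338/48472 - 49016/(62*95 + 58) = 11338*(1/48472) - 49016/(5890 + 58) = 5669/24236 - 49016/5948 = 5669/24236 - 49016*1/5948 = 5669/24236 - 12254/1487 = -288558141/36038932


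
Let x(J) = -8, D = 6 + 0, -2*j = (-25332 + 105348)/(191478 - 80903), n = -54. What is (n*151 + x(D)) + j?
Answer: -902553158/110575 ≈ -8162.4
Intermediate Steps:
j = -40008/110575 (j = -(-25332 + 105348)/(2*(191478 - 80903)) = -40008/110575 ≈ -0.36182)
D = 6
(n*151 + x(D)) + j = (-54*151 - 8) - 40008/110575 = (-8154 - 8) - 40008/110575 = -8162 - 40008/110575 = -902553158/110575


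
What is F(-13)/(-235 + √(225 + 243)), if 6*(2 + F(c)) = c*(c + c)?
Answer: -38305/164271 - 326*√13/54757 ≈ -0.25465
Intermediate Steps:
F(c) = -2 + c²/3 (F(c) = -2 + (c*(c + c))/6 = -2 + (c*(2*c))/6 = -2 + (2*c²)/6 = -2 + c²/3)
F(-13)/(-235 + √(225 + 243)) = (-2 + (⅓)*(-13)²)/(-235 + √(225 + 243)) = (-2 + (⅓)*169)/(-235 + √468) = (-2 + 169/3)/(-235 + 6*√13) = 163/(3*(-235 + 6*√13))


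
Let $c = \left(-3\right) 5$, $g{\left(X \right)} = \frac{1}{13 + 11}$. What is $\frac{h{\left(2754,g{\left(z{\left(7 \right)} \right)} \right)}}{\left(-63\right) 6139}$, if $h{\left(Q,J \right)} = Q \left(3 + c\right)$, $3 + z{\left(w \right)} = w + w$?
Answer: $\frac{3672}{42973} \approx 0.085449$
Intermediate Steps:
$z{\left(w \right)} = -3 + 2 w$ ($z{\left(w \right)} = -3 + \left(w + w\right) = -3 + 2 w$)
$g{\left(X \right)} = \frac{1}{24}$
$c = -15$
$h{\left(Q,J \right)} = - 12 Q$ ($h{\left(Q,J \right)} = Q \left(3 - 15\right) = Q \left(-12\right) = - 12 Q$)
$\frac{h{\left(2754,g{\left(z{\left(7 \right)} \right)} \right)}}{\left(-63\right) 6139} = \frac{\left(-12\right) 2754}{\left(-63\right) 6139} = - \frac{33048}{-386757} = \left(-33048\right) \left(- \frac{1}{386757}\right) = \frac{3672}{42973}$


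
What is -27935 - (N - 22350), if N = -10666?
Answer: 5081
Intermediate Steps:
-27935 - (N - 22350) = -27935 - (-10666 - 22350) = -27935 - 1*(-33016) = -27935 + 33016 = 5081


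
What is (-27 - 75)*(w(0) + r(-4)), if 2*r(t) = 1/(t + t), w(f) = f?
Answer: 51/8 ≈ 6.3750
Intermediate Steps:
r(t) = 1/(4*t) (r(t) = 1/(2*(t + t)) = 1/(2*((2*t))) = (1/(2*t))/2 = 1/(4*t))
(-27 - 75)*(w(0) + r(-4)) = (-27 - 75)*(0 + (¼)/(-4)) = -102*(0 + (¼)*(-¼)) = -102*(0 - 1/16) = -102*(-1/16) = 51/8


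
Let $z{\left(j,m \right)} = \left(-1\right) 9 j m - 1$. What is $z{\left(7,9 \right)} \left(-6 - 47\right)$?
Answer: $30104$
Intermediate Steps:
$z{\left(j,m \right)} = -1 - 9 j m$ ($z{\left(j,m \right)} = - 9 j m - 1 = -1 - 9 j m$)
$z{\left(7,9 \right)} \left(-6 - 47\right) = \left(-1 - 63 \cdot 9\right) \left(-6 - 47\right) = \left(-1 - 567\right) \left(-53\right) = \left(-568\right) \left(-53\right) = 30104$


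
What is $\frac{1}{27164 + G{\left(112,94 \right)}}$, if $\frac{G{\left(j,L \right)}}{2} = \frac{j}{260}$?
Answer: $\frac{65}{1765716} \approx 3.6812 \cdot 10^{-5}$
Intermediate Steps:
$G{\left(j,L \right)} = \frac{j}{130}$ ($G{\left(j,L \right)} = 2 \frac{j}{260} = \frac{j}{130}$)
$\frac{1}{27164 + G{\left(112,94 \right)}} = \frac{1}{27164 + \frac{1}{130} \cdot 112} = \frac{1}{27164 + \frac{56}{65}} = \frac{1}{\frac{1765716}{65}} = \frac{65}{1765716}$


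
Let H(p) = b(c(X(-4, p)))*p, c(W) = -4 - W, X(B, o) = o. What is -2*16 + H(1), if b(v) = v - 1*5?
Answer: -42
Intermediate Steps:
b(v) = -5 + v (b(v) = v - 5 = -5 + v)
H(p) = p*(-9 - p) (H(p) = (-5 + (-4 - p))*p = (-9 - p)*p = p*(-9 - p))
-2*16 + H(1) = -2*16 - 1*1*(9 + 1) = -32 - 1*1*10 = -32 - 10 = -42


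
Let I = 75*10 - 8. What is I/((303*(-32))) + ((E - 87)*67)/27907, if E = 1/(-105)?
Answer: -450515129/1578419920 ≈ -0.28542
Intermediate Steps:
I = 742 (I = 750 - 8 = 742)
E = -1/105 ≈ -0.0095238
I/((303*(-32))) + ((E - 87)*67)/27907 = 742/((303*(-32))) + ((-1/105 - 87)*67)/27907 = 742/(-9696) - 9136/105*67*(1/27907) = 742*(-1/9696) - 612112/105*1/27907 = -371/4848 - 612112/2930235 = -450515129/1578419920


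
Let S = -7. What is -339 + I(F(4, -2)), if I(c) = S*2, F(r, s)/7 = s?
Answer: -353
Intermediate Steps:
F(r, s) = 7*s
I(c) = -14 (I(c) = -7*2 = -14)
-339 + I(F(4, -2)) = -339 - 14 = -353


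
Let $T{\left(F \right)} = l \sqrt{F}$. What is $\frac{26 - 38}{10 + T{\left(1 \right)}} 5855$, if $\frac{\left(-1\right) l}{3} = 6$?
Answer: $\frac{17565}{2} \approx 8782.5$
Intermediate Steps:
$l = -18$ ($l = \left(-3\right) 6 = -18$)
$T{\left(F \right)} = - 18 \sqrt{F}$
$\frac{26 - 38}{10 + T{\left(1 \right)}} 5855 = \frac{26 - 38}{10 - 18 \sqrt{1}} \cdot 5855 = - \frac{12}{10 - 18} \cdot 5855 = - \frac{12}{-8} \cdot 5855 = \left(-12\right) \left(- \frac{1}{8}\right) 5855 = \frac{3}{2} \cdot 5855 = \frac{17565}{2}$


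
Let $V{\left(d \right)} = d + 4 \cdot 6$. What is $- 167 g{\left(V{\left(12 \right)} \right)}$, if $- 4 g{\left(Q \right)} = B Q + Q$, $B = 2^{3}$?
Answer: $13527$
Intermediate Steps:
$B = 8$
$V{\left(d \right)} = 24 + d$ ($V{\left(d \right)} = d + 24 = 24 + d$)
$g{\left(Q \right)} = - \frac{9 Q}{4}$ ($g{\left(Q \right)} = - \frac{8 Q + Q}{4} = - \frac{9 Q}{4}$)
$- 167 g{\left(V{\left(12 \right)} \right)} = - 167 \left(- \frac{9 \left(24 + 12\right)}{4}\right) = - 167 \left(\left(- \frac{9}{4}\right) 36\right) = \left(-167\right) \left(-81\right) = 13527$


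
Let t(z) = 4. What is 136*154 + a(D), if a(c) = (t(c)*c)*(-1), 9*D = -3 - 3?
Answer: 62840/3 ≈ 20947.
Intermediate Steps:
D = -⅔ (D = (-3 - 3)/9 = (⅑)*(-6) = -⅔ ≈ -0.66667)
a(c) = -4*c (a(c) = (4*c)*(-1) = -4*c)
136*154 + a(D) = 136*154 - 4*(-⅔) = 20944 + 8/3 = 62840/3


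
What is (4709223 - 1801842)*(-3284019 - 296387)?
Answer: -10409604376686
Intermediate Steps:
(4709223 - 1801842)*(-3284019 - 296387) = 2907381*(-3580406) = -10409604376686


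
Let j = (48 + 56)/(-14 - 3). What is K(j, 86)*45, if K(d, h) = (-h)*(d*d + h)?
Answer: -138042900/289 ≈ -4.7766e+5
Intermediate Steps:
j = -104/17 (j = 104/(-17) = 104*(-1/17) = -104/17 ≈ -6.1176)
K(d, h) = -h*(h + d²) (K(d, h) = (-h)*(d² + h) = (-h)*(h + d²) = -h*(h + d²))
K(j, 86)*45 = -1*86*(86 + (-104/17)²)*45 = -1*86*(86 + 10816/289)*45 = -1*86*35670/289*45 = -3067620/289*45 = -138042900/289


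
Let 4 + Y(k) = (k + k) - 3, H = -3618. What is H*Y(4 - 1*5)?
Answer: 32562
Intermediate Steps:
Y(k) = -7 + 2*k (Y(k) = -4 + ((k + k) - 3) = -4 + (2*k - 3) = -4 + (-3 + 2*k) = -7 + 2*k)
H*Y(4 - 1*5) = -3618*(-7 + 2*(4 - 1*5)) = -3618*(-7 + 2*(4 - 5)) = -3618*(-7 + 2*(-1)) = -3618*(-7 - 2) = -3618*(-9) = 32562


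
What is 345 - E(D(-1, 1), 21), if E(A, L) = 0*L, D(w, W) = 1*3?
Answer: 345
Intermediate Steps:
D(w, W) = 3
E(A, L) = 0
345 - E(D(-1, 1), 21) = 345 - 1*0 = 345 + 0 = 345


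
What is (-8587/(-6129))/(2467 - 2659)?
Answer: -8587/1176768 ≈ -0.0072971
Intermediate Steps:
(-8587/(-6129))/(2467 - 2659) = -8587*(-1/6129)/(-192) = (8587/6129)*(-1/192) = -8587/1176768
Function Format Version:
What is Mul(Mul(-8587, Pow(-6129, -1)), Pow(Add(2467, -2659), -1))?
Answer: Rational(-8587, 1176768) ≈ -0.0072971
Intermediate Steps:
Mul(Mul(-8587, Pow(-6129, -1)), Pow(Add(2467, -2659), -1)) = Mul(Mul(-8587, Rational(-1, 6129)), Pow(-192, -1)) = Mul(Rational(8587, 6129), Rational(-1, 192)) = Rational(-8587, 1176768)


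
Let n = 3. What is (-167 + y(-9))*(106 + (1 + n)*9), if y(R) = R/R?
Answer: -23572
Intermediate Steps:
y(R) = 1
(-167 + y(-9))*(106 + (1 + n)*9) = (-167 + 1)*(106 + (1 + 3)*9) = -166*(106 + 4*9) = -166*(106 + 36) = -166*142 = -23572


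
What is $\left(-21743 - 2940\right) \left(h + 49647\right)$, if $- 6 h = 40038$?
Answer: $-1060727242$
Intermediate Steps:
$h = -6673$ ($h = \left(- \frac{1}{6}\right) 40038 = -6673$)
$\left(-21743 - 2940\right) \left(h + 49647\right) = \left(-21743 - 2940\right) \left(-6673 + 49647\right) = \left(-24683\right) 42974 = -1060727242$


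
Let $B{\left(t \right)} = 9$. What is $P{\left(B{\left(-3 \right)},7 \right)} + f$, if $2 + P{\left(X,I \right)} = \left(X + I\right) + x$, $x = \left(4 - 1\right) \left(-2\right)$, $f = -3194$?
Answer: $-3186$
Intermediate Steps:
$x = -6$ ($x = 3 \left(-2\right) = -6$)
$P{\left(X,I \right)} = -8 + I + X$ ($P{\left(X,I \right)} = -2 - \left(6 - I - X\right) = -2 + \left(-6 + I + X\right) = -8 + I + X$)
$P{\left(B{\left(-3 \right)},7 \right)} + f = \left(-8 + 7 + 9\right) - 3194 = 8 - 3194 = -3186$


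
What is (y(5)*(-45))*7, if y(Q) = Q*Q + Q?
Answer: -9450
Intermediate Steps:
y(Q) = Q + Q² (y(Q) = Q² + Q = Q + Q²)
(y(5)*(-45))*7 = ((5*(1 + 5))*(-45))*7 = ((5*6)*(-45))*7 = (30*(-45))*7 = -1350*7 = -9450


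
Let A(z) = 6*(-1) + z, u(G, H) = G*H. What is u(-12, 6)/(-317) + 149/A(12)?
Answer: 47665/1902 ≈ 25.060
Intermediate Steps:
A(z) = -6 + z
u(-12, 6)/(-317) + 149/A(12) = -12*6/(-317) + 149/(-6 + 12) = -72*(-1/317) + 149/6 = 72/317 + 149*(1/6) = 72/317 + 149/6 = 47665/1902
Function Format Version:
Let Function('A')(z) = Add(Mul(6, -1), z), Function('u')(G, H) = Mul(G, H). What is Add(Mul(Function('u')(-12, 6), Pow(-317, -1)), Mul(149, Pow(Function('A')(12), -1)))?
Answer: Rational(47665, 1902) ≈ 25.060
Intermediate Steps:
Function('A')(z) = Add(-6, z)
Add(Mul(Function('u')(-12, 6), Pow(-317, -1)), Mul(149, Pow(Function('A')(12), -1))) = Add(Mul(Mul(-12, 6), Pow(-317, -1)), Mul(149, Pow(Add(-6, 12), -1))) = Add(Mul(-72, Rational(-1, 317)), Mul(149, Pow(6, -1))) = Add(Rational(72, 317), Mul(149, Rational(1, 6))) = Add(Rational(72, 317), Rational(149, 6)) = Rational(47665, 1902)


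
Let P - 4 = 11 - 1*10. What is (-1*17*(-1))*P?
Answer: 85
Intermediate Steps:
P = 5 (P = 4 + (11 - 1*10) = 4 + (11 - 10) = 4 + 1 = 5)
(-1*17*(-1))*P = (-1*17*(-1))*5 = -17*(-1)*5 = 17*5 = 85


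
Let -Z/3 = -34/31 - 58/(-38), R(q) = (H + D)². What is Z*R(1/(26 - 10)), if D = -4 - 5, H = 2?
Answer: -37191/589 ≈ -63.143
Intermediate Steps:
D = -9
R(q) = 49 (R(q) = (2 - 9)² = (-7)² = 49)
Z = -759/589 (Z = -3*(-34/31 - 58/(-38)) = -3*(-34*1/31 - 58*(-1/38)) = -3*(-34/31 + 29/19) = -3*253/589 = -759/589 ≈ -1.2886)
Z*R(1/(26 - 10)) = -759/589*49 = -37191/589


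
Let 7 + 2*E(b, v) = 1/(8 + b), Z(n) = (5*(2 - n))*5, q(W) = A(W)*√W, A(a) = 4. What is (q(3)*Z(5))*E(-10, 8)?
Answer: 1125*√3 ≈ 1948.6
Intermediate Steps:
q(W) = 4*√W
Z(n) = 50 - 25*n (Z(n) = (10 - 5*n)*5 = 50 - 25*n)
E(b, v) = -7/2 + 1/(2*(8 + b))
(q(3)*Z(5))*E(-10, 8) = ((4*√3)*(50 - 25*5))*((-55 - 7*(-10))/(2*(8 - 10))) = ((4*√3)*(50 - 125))*((½)*(-55 + 70)/(-2)) = ((4*√3)*(-75))*((½)*(-½)*15) = -300*√3*(-15/4) = 1125*√3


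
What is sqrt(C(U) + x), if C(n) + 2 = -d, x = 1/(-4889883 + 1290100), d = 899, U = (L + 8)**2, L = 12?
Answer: 6*I*sqrt(324320897878527)/3599783 ≈ 30.017*I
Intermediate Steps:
U = 400 (U = (12 + 8)**2 = 20**2 = 400)
x = -1/3599783 (x = 1/(-3599783) = -1/3599783 ≈ -2.7779e-7)
C(n) = -901 (C(n) = -2 - 1*899 = -2 - 899 = -901)
sqrt(C(U) + x) = sqrt(-901 - 1/3599783) = sqrt(-3243404484/3599783) = 6*I*sqrt(324320897878527)/3599783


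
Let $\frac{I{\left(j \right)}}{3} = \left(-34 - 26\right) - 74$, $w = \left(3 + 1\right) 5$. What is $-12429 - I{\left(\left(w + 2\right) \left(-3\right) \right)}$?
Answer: $-12027$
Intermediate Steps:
$w = 20$ ($w = 4 \cdot 5 = 20$)
$I{\left(j \right)} = -402$ ($I{\left(j \right)} = 3 \left(\left(-34 - 26\right) - 74\right) = 3 \left(-60 - 74\right) = 3 \left(-134\right) = -402$)
$-12429 - I{\left(\left(w + 2\right) \left(-3\right) \right)} = -12429 - -402 = -12429 + 402 = -12027$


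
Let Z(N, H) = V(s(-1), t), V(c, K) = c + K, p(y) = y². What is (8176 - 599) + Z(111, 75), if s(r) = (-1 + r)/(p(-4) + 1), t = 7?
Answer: 128926/17 ≈ 7583.9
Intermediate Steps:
s(r) = -1/17 + r/17 (s(r) = (-1 + r)/((-4)² + 1) = (-1 + r)/(16 + 1) = (-1 + r)/17 = (-1 + r)*(1/17) = -1/17 + r/17)
V(c, K) = K + c
Z(N, H) = 117/17 (Z(N, H) = 7 + (-1/17 + (1/17)*(-1)) = 7 + (-1/17 - 1/17) = 7 - 2/17 = 117/17)
(8176 - 599) + Z(111, 75) = (8176 - 599) + 117/17 = 7577 + 117/17 = 128926/17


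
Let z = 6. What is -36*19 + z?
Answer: -678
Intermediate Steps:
-36*19 + z = -36*19 + 6 = -684 + 6 = -678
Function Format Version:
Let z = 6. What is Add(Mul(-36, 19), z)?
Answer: -678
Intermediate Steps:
Add(Mul(-36, 19), z) = Add(Mul(-36, 19), 6) = Add(-684, 6) = -678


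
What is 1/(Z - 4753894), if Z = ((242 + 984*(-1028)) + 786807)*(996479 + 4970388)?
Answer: -1/1339584295995 ≈ -7.4650e-13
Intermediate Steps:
Z = -1339579542101 (Z = ((242 - 1011552) + 786807)*5966867 = (-1011310 + 786807)*5966867 = -224503*5966867 = -1339579542101)
1/(Z - 4753894) = 1/(-1339579542101 - 4753894) = 1/(-1339584295995) = -1/1339584295995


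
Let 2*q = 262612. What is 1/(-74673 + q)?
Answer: 1/56633 ≈ 1.7658e-5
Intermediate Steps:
q = 131306 (q = (½)*262612 = 131306)
1/(-74673 + q) = 1/(-74673 + 131306) = 1/56633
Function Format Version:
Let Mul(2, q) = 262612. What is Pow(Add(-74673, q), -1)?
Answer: Rational(1, 56633) ≈ 1.7658e-5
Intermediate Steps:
q = 131306 (q = Mul(Rational(1, 2), 262612) = 131306)
Pow(Add(-74673, q), -1) = Pow(Add(-74673, 131306), -1) = Pow(56633, -1) = Rational(1, 56633)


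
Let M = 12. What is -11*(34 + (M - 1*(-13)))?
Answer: -649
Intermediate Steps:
-11*(34 + (M - 1*(-13))) = -11*(34 + (12 - 1*(-13))) = -11*(34 + (12 + 13)) = -11*(34 + 25) = -11*59 = -649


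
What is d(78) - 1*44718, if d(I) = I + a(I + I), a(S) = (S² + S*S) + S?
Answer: 4188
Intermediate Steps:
a(S) = S + 2*S² (a(S) = (S² + S²) + S = 2*S² + S = S + 2*S²)
d(I) = I + 2*I*(1 + 4*I) (d(I) = I + (I + I)*(1 + 2*(I + I)) = I + (2*I)*(1 + 2*(2*I)) = I + (2*I)*(1 + 4*I) = I + 2*I*(1 + 4*I))
d(78) - 1*44718 = 78*(3 + 8*78) - 1*44718 = 78*(3 + 624) - 44718 = 78*627 - 44718 = 48906 - 44718 = 4188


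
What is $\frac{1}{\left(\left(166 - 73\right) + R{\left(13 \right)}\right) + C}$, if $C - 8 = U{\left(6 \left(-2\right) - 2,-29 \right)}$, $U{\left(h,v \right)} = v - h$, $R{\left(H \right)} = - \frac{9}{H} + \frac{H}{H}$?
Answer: $\frac{13}{1122} \approx 0.011586$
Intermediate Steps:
$R{\left(H \right)} = 1 - \frac{9}{H}$ ($R{\left(H \right)} = - \frac{9}{H} + 1 = 1 - \frac{9}{H}$)
$C = -7$ ($C = 8 - \left(27 - 12\right) = 8 - 15 = -7$)
$\frac{1}{\left(\left(166 - 73\right) + R{\left(13 \right)}\right) + C} = \frac{1}{\left(\left(166 - 73\right) + \frac{-9 + 13}{13}\right) - 7} = \frac{1}{\left(93 + \frac{1}{13} \cdot 4\right) - 7} = \frac{1}{\left(93 + \frac{4}{13}\right) - 7} = \frac{1}{\frac{1213}{13} - 7} = \frac{1}{\frac{1122}{13}} = \frac{13}{1122}$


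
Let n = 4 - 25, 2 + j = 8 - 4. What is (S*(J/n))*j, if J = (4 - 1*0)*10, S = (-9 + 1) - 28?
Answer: 960/7 ≈ 137.14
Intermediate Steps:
S = -36 (S = -8 - 28 = -36)
j = 2 (j = -2 + (8 - 4) = -2 + 4 = 2)
n = -21
J = 40 (J = (4 + 0)*10 = 4*10 = 40)
(S*(J/n))*j = -1440/(-21)*2 = -1440*(-1)/21*2 = -36*(-40/21)*2 = (480/7)*2 = 960/7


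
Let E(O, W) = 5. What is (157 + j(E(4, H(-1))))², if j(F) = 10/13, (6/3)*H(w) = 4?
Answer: 4206601/169 ≈ 24891.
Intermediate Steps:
H(w) = 2 (H(w) = (½)*4 = 2)
j(F) = 10/13 (j(F) = 10*(1/13) = 10/13)
(157 + j(E(4, H(-1))))² = (157 + 10/13)² = (2051/13)² = 4206601/169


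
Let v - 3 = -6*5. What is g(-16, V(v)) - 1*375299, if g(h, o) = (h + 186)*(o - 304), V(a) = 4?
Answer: -426299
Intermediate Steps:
v = -27 (v = 3 - 6*5 = 3 - 30 = -27)
g(h, o) = (-304 + o)*(186 + h) (g(h, o) = (186 + h)*(-304 + o) = (-304 + o)*(186 + h))
g(-16, V(v)) - 1*375299 = (-56544 - 304*(-16) + 186*4 - 16*4) - 1*375299 = (-56544 + 4864 + 744 - 64) - 375299 = -51000 - 375299 = -426299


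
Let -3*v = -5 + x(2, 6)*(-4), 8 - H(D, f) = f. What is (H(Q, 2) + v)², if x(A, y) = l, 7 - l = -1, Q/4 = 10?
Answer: 3025/9 ≈ 336.11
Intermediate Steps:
Q = 40 (Q = 4*10 = 40)
H(D, f) = 8 - f
l = 8 (l = 7 - 1*(-1) = 7 + 1 = 8)
x(A, y) = 8
v = 37/3 (v = -(-5 + 8*(-4))/3 = -(-5 - 32)/3 = -⅓*(-37) = 37/3 ≈ 12.333)
(H(Q, 2) + v)² = ((8 - 1*2) + 37/3)² = ((8 - 2) + 37/3)² = (6 + 37/3)² = (55/3)² = 3025/9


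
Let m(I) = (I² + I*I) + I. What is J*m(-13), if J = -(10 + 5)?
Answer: -4875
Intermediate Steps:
m(I) = I + 2*I² (m(I) = (I² + I²) + I = 2*I² + I = I + 2*I²)
J = -15 (J = -1*15 = -15)
J*m(-13) = -(-195)*(1 + 2*(-13)) = -(-195)*(1 - 26) = -(-195)*(-25) = -15*325 = -4875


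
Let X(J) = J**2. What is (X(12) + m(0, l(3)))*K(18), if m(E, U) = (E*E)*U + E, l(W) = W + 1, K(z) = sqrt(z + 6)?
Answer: 288*sqrt(6) ≈ 705.45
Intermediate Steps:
K(z) = sqrt(6 + z)
l(W) = 1 + W
m(E, U) = E + U*E**2 (m(E, U) = E**2*U + E = U*E**2 + E = E + U*E**2)
(X(12) + m(0, l(3)))*K(18) = (12**2 + 0*(1 + 0*(1 + 3)))*sqrt(6 + 18) = (144 + 0*(1 + 0*4))*sqrt(24) = (144 + 0*(1 + 0))*(2*sqrt(6)) = (144 + 0*1)*(2*sqrt(6)) = (144 + 0)*(2*sqrt(6)) = 144*(2*sqrt(6)) = 288*sqrt(6)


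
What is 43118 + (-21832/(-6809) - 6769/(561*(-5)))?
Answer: 74875324981/1736295 ≈ 43124.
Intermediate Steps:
43118 + (-21832/(-6809) - 6769/(561*(-5))) = 43118 + (-21832*(-1/6809) - 6769/(-2805)) = 43118 + (21832/6809 - 6769*(-1/2805)) = 43118 + (21832/6809 + 6769/2805) = 43118 + 9757171/1736295 = 74875324981/1736295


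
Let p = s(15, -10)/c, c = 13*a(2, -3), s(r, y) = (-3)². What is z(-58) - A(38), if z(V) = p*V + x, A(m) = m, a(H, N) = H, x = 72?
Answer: 181/13 ≈ 13.923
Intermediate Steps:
s(r, y) = 9
c = 26 (c = 13*2 = 26)
p = 9/26 ≈ 0.34615
z(V) = 72 + 9*V/26 (z(V) = 9*V/26 + 72 = 72 + 9*V/26)
z(-58) - A(38) = (72 + (9/26)*(-58)) - 1*38 = (72 - 261/13) - 38 = 675/13 - 38 = 181/13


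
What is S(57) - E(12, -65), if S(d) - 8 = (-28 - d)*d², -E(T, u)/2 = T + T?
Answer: -276109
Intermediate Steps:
E(T, u) = -4*T (E(T, u) = -2*(T + T) = -4*T)
S(d) = 8 + d²*(-28 - d) (S(d) = 8 + (-28 - d)*d² = 8 + d²*(-28 - d))
S(57) - E(12, -65) = (8 - 1*57³ - 28*57²) - (-4)*12 = (8 - 1*185193 - 28*3249) - 1*(-48) = (8 - 185193 - 90972) + 48 = -276157 + 48 = -276109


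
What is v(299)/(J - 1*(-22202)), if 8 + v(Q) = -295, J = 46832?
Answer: -303/69034 ≈ -0.0043891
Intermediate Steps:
v(Q) = -303 (v(Q) = -8 - 295 = -303)
v(299)/(J - 1*(-22202)) = -303/(46832 - 1*(-22202)) = -303/(46832 + 22202) = -303/69034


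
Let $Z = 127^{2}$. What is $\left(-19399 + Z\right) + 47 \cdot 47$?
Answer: $-1061$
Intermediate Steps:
$Z = 16129$
$\left(-19399 + Z\right) + 47 \cdot 47 = \left(-19399 + 16129\right) + 47 \cdot 47 = -3270 + 2209 = -1061$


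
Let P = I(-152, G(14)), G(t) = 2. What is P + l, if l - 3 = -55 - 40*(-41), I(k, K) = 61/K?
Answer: 3237/2 ≈ 1618.5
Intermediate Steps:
P = 61/2 ≈ 30.500
l = 1588 (l = 3 + (-55 - 40*(-41)) = 3 + (-55 + 1640) = 3 + 1585 = 1588)
P + l = 61/2 + 1588 = 3237/2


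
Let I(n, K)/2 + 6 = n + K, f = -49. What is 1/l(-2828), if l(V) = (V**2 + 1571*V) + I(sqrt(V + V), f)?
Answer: 1777343/6317896290610 - I*sqrt(1414)/3158948145305 ≈ 2.8132e-7 - 1.1904e-11*I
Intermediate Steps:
I(n, K) = -12 + 2*K + 2*n (I(n, K) = -12 + 2*(n + K) = -12 + 2*(K + n) = -12 + (2*K + 2*n) = -12 + 2*K + 2*n)
l(V) = -110 + V**2 + 1571*V + 2*sqrt(2)*sqrt(V) (l(V) = (V**2 + 1571*V) + (-12 + 2*(-49) + 2*sqrt(V + V)) = (V**2 + 1571*V) + (-12 - 98 + 2*sqrt(2*V)) = (V**2 + 1571*V) + (-12 - 98 + 2*(sqrt(2)*sqrt(V))) = (V**2 + 1571*V) + (-12 - 98 + 2*sqrt(2)*sqrt(V)) = (V**2 + 1571*V) + (-110 + 2*sqrt(2)*sqrt(V)) = -110 + V**2 + 1571*V + 2*sqrt(2)*sqrt(V))
1/l(-2828) = 1/(-110 + (-2828)**2 + 1571*(-2828) + 2*sqrt(2)*sqrt(-2828)) = 1/(-110 + 7997584 - 4442788 + 2*sqrt(2)*(2*I*sqrt(707))) = 1/(-110 + 7997584 - 4442788 + 4*I*sqrt(1414)) = 1/(3554686 + 4*I*sqrt(1414))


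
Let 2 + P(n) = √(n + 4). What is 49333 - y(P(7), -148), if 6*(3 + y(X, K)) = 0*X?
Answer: 49336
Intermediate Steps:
P(n) = -2 + √(4 + n) (P(n) = -2 + √(n + 4) = -2 + √(4 + n))
y(X, K) = -3 (y(X, K) = -3 + (0*X)/6 = -3 + (⅙)*0 = -3 + 0 = -3)
49333 - y(P(7), -148) = 49333 - 1*(-3) = 49333 + 3 = 49336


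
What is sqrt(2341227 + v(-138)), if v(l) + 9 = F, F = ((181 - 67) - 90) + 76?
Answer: 7*sqrt(47782) ≈ 1530.1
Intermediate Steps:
F = 100 (F = (114 - 90) + 76 = 24 + 76 = 100)
v(l) = 91 (v(l) = -9 + 100 = 91)
sqrt(2341227 + v(-138)) = sqrt(2341227 + 91) = sqrt(2341318) = 7*sqrt(47782)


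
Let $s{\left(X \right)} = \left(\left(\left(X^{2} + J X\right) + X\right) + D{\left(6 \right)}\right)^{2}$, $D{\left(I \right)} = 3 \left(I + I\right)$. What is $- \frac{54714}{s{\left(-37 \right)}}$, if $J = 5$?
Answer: $- \frac{54714}{1399489} \approx -0.039096$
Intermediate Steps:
$D{\left(I \right)} = 6 I$ ($D{\left(I \right)} = 3 \cdot 2 I = 6 I$)
$s{\left(X \right)} = \left(36 + X^{2} + 6 X\right)^{2}$ ($s{\left(X \right)} = \left(\left(\left(X^{2} + 5 X\right) + X\right) + 6 \cdot 6\right)^{2} = \left(\left(X^{2} + 6 X\right) + 36\right)^{2} = \left(36 + X^{2} + 6 X\right)^{2}$)
$- \frac{54714}{s{\left(-37 \right)}} = - \frac{54714}{\left(36 + \left(-37\right)^{2} + 6 \left(-37\right)\right)^{2}} = - \frac{54714}{\left(36 + 1369 - 222\right)^{2}} = - \frac{54714}{1183^{2}} = - \frac{54714}{1399489}$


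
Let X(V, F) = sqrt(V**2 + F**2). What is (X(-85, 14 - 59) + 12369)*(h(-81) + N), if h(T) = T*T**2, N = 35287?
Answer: -6136928826 - 2480770*sqrt(370) ≈ -6.1846e+9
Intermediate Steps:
h(T) = T**3
X(V, F) = sqrt(F**2 + V**2)
(X(-85, 14 - 59) + 12369)*(h(-81) + N) = (sqrt((14 - 59)**2 + (-85)**2) + 12369)*((-81)**3 + 35287) = (sqrt((-45)**2 + 7225) + 12369)*(-531441 + 35287) = (sqrt(2025 + 7225) + 12369)*(-496154) = (sqrt(9250) + 12369)*(-496154) = (5*sqrt(370) + 12369)*(-496154) = (12369 + 5*sqrt(370))*(-496154) = -6136928826 - 2480770*sqrt(370)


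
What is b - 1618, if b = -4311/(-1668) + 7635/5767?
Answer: -5175507097/3206452 ≈ -1614.1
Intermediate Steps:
b = 12532239/3206452 (b = -4311*(-1/1668) + 7635*(1/5767) = 1437/556 + 7635/5767 = 12532239/3206452 ≈ 3.9084)
b - 1618 = 12532239/3206452 - 1618 = -5175507097/3206452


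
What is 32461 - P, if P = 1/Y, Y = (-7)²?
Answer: 1590588/49 ≈ 32461.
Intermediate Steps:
Y = 49
P = 1/49 ≈ 0.020408
32461 - P = 32461 - 1*1/49 = 32461 - 1/49 = 1590588/49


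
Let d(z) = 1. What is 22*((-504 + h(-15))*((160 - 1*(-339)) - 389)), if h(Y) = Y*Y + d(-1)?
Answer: -672760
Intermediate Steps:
h(Y) = 1 + Y² (h(Y) = Y*Y + 1 = Y² + 1 = 1 + Y²)
22*((-504 + h(-15))*((160 - 1*(-339)) - 389)) = 22*((-504 + (1 + (-15)²))*((160 - 1*(-339)) - 389)) = 22*((-504 + (1 + 225))*((160 + 339) - 389)) = 22*((-504 + 226)*(499 - 389)) = 22*(-278*110) = 22*(-30580) = -672760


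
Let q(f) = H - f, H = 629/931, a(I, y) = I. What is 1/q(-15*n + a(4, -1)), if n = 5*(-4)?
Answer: -931/282395 ≈ -0.0032968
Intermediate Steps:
n = -20
H = 629/931 (H = 629*(1/931) = 629/931 ≈ 0.67562)
q(f) = 629/931 - f
1/q(-15*n + a(4, -1)) = 1/(629/931 - (-15*(-20) + 4)) = 1/(629/931 - (300 + 4)) = 1/(629/931 - 1*304) = 1/(629/931 - 304) = 1/(-282395/931) = -931/282395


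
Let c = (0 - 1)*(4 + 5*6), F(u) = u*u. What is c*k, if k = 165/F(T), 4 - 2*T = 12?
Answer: -2805/8 ≈ -350.63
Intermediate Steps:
T = -4 (T = 2 - 1/2*12 = 2 - 6 = -4)
F(u) = u**2
k = 165/16 (k = 165/((-4)**2) = 165/16 ≈ 10.313)
c = -34 (c = -(4 + 30) = -1*34 = -34)
c*k = -34*165/16 = -2805/8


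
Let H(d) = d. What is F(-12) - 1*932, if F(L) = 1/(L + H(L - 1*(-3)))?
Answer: -19573/21 ≈ -932.05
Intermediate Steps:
F(L) = 1/(3 + 2*L) (F(L) = 1/(L + (L - 1*(-3))) = 1/(L + (L + 3)) = 1/(L + (3 + L)) = 1/(3 + 2*L))
F(-12) - 1*932 = 1/(3 + 2*(-12)) - 1*932 = 1/(3 - 24) - 932 = 1/(-21) - 932 = -1/21 - 932 = -19573/21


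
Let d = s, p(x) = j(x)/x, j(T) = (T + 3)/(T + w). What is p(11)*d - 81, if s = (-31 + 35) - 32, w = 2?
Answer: -11975/143 ≈ -83.741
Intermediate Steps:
j(T) = (3 + T)/(2 + T) (j(T) = (T + 3)/(T + 2) = (3 + T)/(2 + T))
p(x) = (3 + x)/(x*(2 + x)) (p(x) = ((3 + x)/(2 + x))/x = (3 + x)/(x*(2 + x)))
s = -28 (s = 4 - 32 = -28)
d = -28
p(11)*d - 81 = ((3 + 11)/(11*(2 + 11)))*(-28) - 81 = ((1/11)*14/13)*(-28) - 81 = ((1/11)*(1/13)*14)*(-28) - 81 = (14/143)*(-28) - 81 = -392/143 - 81 = -11975/143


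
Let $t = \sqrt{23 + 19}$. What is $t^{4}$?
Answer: $1764$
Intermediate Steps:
$t = \sqrt{42} \approx 6.4807$
$t^{4} = \left(\sqrt{42}\right)^{4} = 1764$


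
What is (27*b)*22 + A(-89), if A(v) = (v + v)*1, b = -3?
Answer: -1960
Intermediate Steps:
A(v) = 2*v (A(v) = (2*v)*1 = 2*v)
(27*b)*22 + A(-89) = (27*(-3))*22 + 2*(-89) = -81*22 - 178 = -1782 - 178 = -1960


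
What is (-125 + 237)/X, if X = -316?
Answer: -28/79 ≈ -0.35443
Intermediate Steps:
(-125 + 237)/X = (-125 + 237)/(-316) = 112*(-1/316) = -28/79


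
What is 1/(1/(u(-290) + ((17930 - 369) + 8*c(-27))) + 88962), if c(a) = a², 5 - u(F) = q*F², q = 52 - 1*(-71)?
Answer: 10320902/918168083723 ≈ 1.1241e-5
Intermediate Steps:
q = 123 (q = 52 + 71 = 123)
u(F) = 5 - 123*F²
1/(1/(u(-290) + ((17930 - 369) + 8*c(-27))) + 88962) = 1/(1/((5 - 123*(-290)²) + ((17930 - 369) + 8*(-27)²)) + 88962) = 1/(1/((5 - 123*84100) + (17561 + 8*729)) + 88962) = 1/(1/((5 - 10344300) + (17561 + 5832)) + 88962) = 1/(1/(-10344295 + 23393) + 88962) = 1/(1/(-10320902) + 88962) = 1/(-1/10320902 + 88962) = 1/(918168083723/10320902) = 10320902/918168083723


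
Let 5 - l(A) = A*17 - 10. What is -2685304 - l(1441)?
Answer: -2660822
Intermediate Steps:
l(A) = 15 - 17*A (l(A) = 5 - (A*17 - 10) = 5 - (17*A - 10) = 5 - (-10 + 17*A) = 5 + (10 - 17*A) = 15 - 17*A)
-2685304 - l(1441) = -2685304 - (15 - 17*1441) = -2685304 - (15 - 24497) = -2685304 - 1*(-24482) = -2685304 + 24482 = -2660822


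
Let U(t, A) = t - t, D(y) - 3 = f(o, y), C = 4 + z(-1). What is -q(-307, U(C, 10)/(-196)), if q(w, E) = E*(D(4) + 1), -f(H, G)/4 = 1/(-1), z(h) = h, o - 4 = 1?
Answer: 0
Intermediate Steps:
o = 5 (o = 4 + 1 = 5)
C = 3 (C = 4 - 1 = 3)
f(H, G) = 4 (f(H, G) = -4/(-1) = -4*(-1) = 4)
D(y) = 7 (D(y) = 3 + 4 = 7)
U(t, A) = 0
q(w, E) = 8*E (q(w, E) = E*(7 + 1) = E*8 = 8*E)
-q(-307, U(C, 10)/(-196)) = -8*0/(-196) = -8*0*(-1/196) = -8*0 = -1*0 = 0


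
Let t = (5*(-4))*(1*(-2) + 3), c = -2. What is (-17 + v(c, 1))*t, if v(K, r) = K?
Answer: 380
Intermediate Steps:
t = -20 (t = -20*(-2 + 3) = -20*1 = -20)
(-17 + v(c, 1))*t = (-17 - 2)*(-20) = -19*(-20) = 380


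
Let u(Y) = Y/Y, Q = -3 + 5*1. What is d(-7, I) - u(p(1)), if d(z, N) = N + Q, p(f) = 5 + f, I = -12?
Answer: -11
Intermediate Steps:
Q = 2 (Q = -3 + 5 = 2)
u(Y) = 1
d(z, N) = 2 + N (d(z, N) = N + 2 = 2 + N)
d(-7, I) - u(p(1)) = (2 - 12) - 1*1 = -10 - 1 = -11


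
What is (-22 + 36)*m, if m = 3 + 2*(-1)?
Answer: 14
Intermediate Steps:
m = 1 (m = 3 - 2 = 1)
(-22 + 36)*m = (-22 + 36)*1 = 14*1 = 14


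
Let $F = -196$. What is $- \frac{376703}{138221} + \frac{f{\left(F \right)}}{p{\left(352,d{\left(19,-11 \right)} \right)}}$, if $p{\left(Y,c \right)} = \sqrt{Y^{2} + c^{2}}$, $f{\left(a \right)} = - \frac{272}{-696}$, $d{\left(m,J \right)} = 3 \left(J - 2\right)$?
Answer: $- \frac{376703}{138221} + \frac{34 \sqrt{5017}}{2182395} \approx -2.7243$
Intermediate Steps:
$d{\left(m,J \right)} = -6 + 3 J$ ($d{\left(m,J \right)} = 3 \left(-2 + J\right) = -6 + 3 J$)
$f{\left(a \right)} = \frac{34}{87}$ ($f{\left(a \right)} = \left(-272\right) \left(- \frac{1}{696}\right) = \frac{34}{87}$)
$- \frac{376703}{138221} + \frac{f{\left(F \right)}}{p{\left(352,d{\left(19,-11 \right)} \right)}} = - \frac{376703}{138221} + \frac{34}{87 \sqrt{352^{2} + \left(-6 + 3 \left(-11\right)\right)^{2}}} = \left(-376703\right) \frac{1}{138221} + \frac{34}{87 \sqrt{123904 + \left(-6 - 33\right)^{2}}} = - \frac{376703}{138221} + \frac{34}{87 \sqrt{123904 + \left(-39\right)^{2}}} = - \frac{376703}{138221} + \frac{34}{87 \sqrt{123904 + 1521}} = - \frac{376703}{138221} + \frac{34}{87 \sqrt{125425}} = - \frac{376703}{138221} + \frac{34}{87 \cdot 5 \sqrt{5017}} = - \frac{376703}{138221} + \frac{34 \frac{\sqrt{5017}}{25085}}{87} = - \frac{376703}{138221} + \frac{34 \sqrt{5017}}{2182395}$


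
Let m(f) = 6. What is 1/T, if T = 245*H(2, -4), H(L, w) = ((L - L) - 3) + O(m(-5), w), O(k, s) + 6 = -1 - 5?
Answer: -1/3675 ≈ -0.00027211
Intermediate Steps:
O(k, s) = -12 (O(k, s) = -6 + (-1 - 5) = -6 - 6 = -12)
H(L, w) = -15 (H(L, w) = ((L - L) - 3) - 12 = (0 - 3) - 12 = -3 - 12 = -15)
T = -3675 (T = 245*(-15) = -3675)
1/T = 1/(-3675) = -1/3675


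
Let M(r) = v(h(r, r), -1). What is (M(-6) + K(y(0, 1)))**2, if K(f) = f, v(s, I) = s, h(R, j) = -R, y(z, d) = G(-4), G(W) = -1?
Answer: 25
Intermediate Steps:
y(z, d) = -1
M(r) = -r
(M(-6) + K(y(0, 1)))**2 = (-1*(-6) - 1)**2 = (6 - 1)**2 = 5**2 = 25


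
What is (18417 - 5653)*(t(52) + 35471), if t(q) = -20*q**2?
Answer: -237525276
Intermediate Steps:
(18417 - 5653)*(t(52) + 35471) = (18417 - 5653)*(-20*52**2 + 35471) = 12764*(-20*2704 + 35471) = 12764*(-54080 + 35471) = 12764*(-18609) = -237525276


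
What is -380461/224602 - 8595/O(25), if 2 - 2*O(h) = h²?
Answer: 517697311/19989578 ≈ 25.898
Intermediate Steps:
O(h) = 1 - h²/2
-380461/224602 - 8595/O(25) = -380461/224602 - 8595/(1 - ½*25²) = -380461*1/224602 - 8595/(1 - ½*625) = -380461/224602 - 8595/(1 - 625/2) = -380461/224602 - 8595/(-623/2) = -380461/224602 - 8595*(-2/623) = -380461/224602 + 17190/623 = 517697311/19989578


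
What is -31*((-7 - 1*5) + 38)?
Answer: -806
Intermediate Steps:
-31*((-7 - 1*5) + 38) = -31*((-7 - 5) + 38) = -31*(-12 + 38) = -31*26 = -806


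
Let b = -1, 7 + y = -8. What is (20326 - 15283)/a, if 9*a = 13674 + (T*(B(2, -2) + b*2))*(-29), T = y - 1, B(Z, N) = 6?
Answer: 45387/15530 ≈ 2.9225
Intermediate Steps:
y = -15 (y = -7 - 8 = -15)
T = -16 (T = -15 - 1 = -16)
a = 15530/9 (a = (13674 - 16*(6 - 1*2)*(-29))/9 = (13674 - 16*(6 - 2)*(-29))/9 = (13674 - 16*4*(-29))/9 = (13674 - 64*(-29))/9 = (13674 + 1856)/9 = (1/9)*15530 = 15530/9 ≈ 1725.6)
(20326 - 15283)/a = (20326 - 15283)/(15530/9) = 5043*(9/15530) = 45387/15530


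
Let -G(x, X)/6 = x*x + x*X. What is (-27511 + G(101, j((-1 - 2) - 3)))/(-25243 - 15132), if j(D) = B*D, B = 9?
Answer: 2947/2125 ≈ 1.3868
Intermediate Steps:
j(D) = 9*D
G(x, X) = -6*x² - 6*X*x (G(x, X) = -6*(x*x + x*X) = -6*(x² + X*x) = -6*x² - 6*X*x)
(-27511 + G(101, j((-1 - 2) - 3)))/(-25243 - 15132) = (-27511 - 6*101*(9*((-1 - 2) - 3) + 101))/(-25243 - 15132) = (-27511 - 6*101*(9*(-3 - 3) + 101))/(-40375) = (-27511 - 6*101*(9*(-6) + 101))*(-1/40375) = (-27511 - 6*101*(-54 + 101))*(-1/40375) = (-27511 - 6*101*47)*(-1/40375) = (-27511 - 28482)*(-1/40375) = -55993*(-1/40375) = 2947/2125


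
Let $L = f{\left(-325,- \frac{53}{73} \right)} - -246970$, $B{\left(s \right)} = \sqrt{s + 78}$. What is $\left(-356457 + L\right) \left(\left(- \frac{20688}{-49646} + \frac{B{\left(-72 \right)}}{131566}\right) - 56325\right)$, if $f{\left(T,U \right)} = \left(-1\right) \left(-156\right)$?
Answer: $\frac{152860605317361}{24823} - \frac{109331 \sqrt{6}}{131566} \approx 6.158 \cdot 10^{9}$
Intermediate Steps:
$f{\left(T,U \right)} = 156$
$B{\left(s \right)} = \sqrt{78 + s}$
$L = 247126$ ($L = 156 - -246970 = 156 + 246970 = 247126$)
$\left(-356457 + L\right) \left(\left(- \frac{20688}{-49646} + \frac{B{\left(-72 \right)}}{131566}\right) - 56325\right) = \left(-356457 + 247126\right) \left(\left(- \frac{20688}{-49646} + \frac{\sqrt{78 - 72}}{131566}\right) - 56325\right) = - 109331 \left(\left(\left(-20688\right) \left(- \frac{1}{49646}\right) + \sqrt{6} \cdot \frac{1}{131566}\right) - 56325\right) = - 109331 \left(\left(\frac{10344}{24823} + \frac{\sqrt{6}}{131566}\right) - 56325\right) = - 109331 \left(- \frac{1398145131}{24823} + \frac{\sqrt{6}}{131566}\right) = \frac{152860605317361}{24823} - \frac{109331 \sqrt{6}}{131566}$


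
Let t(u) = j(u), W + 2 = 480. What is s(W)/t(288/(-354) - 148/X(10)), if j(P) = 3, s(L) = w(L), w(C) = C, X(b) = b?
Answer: 478/3 ≈ 159.33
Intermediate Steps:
W = 478 (W = -2 + 480 = 478)
s(L) = L
t(u) = 3
s(W)/t(288/(-354) - 148/X(10)) = 478/3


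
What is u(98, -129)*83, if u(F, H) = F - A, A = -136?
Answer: 19422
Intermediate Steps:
u(F, H) = 136 + F (u(F, H) = F - 1*(-136) = F + 136 = 136 + F)
u(98, -129)*83 = (136 + 98)*83 = 234*83 = 19422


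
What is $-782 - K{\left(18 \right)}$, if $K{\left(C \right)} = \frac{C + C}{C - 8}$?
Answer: $- \frac{3928}{5} \approx -785.6$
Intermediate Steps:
$K{\left(C \right)} = \frac{2 C}{-8 + C}$
$-782 - K{\left(18 \right)} = -782 - 2 \cdot 18 \frac{1}{-8 + 18} = -782 - 2 \cdot 18 \cdot \frac{1}{10} = -782 - \frac{18}{5} = - \frac{3928}{5}$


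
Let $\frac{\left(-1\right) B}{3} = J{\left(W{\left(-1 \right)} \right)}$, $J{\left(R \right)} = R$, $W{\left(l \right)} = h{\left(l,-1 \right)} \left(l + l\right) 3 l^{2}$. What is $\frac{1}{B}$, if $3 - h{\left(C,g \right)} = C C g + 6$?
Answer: $- \frac{1}{36} \approx -0.027778$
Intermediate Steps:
$h{\left(C,g \right)} = -3 - g C^{2}$ ($h{\left(C,g \right)} = 3 - \left(C C g + 6\right) = 3 - \left(C^{2} g + 6\right) = 3 - \left(g C^{2} + 6\right) = 3 - \left(6 + g C^{2}\right) = -3 - g C^{2}$)
$W{\left(l \right)} = 6 l^{3} \left(-3 + l^{2}\right)$ ($W{\left(l \right)} = \left(-3 - - l^{2}\right) \left(l + l\right) 3 l^{2} = \left(-3 + l^{2}\right) 2 l 3 l^{2} = 2 l \left(-3 + l^{2}\right) 3 l^{2} = 6 l \left(-3 + l^{2}\right) l^{2} = 6 l^{3} \left(-3 + l^{2}\right)$)
$B = -36$ ($B = - 3 \cdot 6 \left(-1\right)^{3} \left(-3 + \left(-1\right)^{2}\right) = - 3 \cdot 6 \left(-1\right) \left(-3 + 1\right) = - 3 \cdot 6 \left(-1\right) \left(-2\right) = \left(-3\right) 12 = -36$)
$\frac{1}{B} = \frac{1}{-36} = - \frac{1}{36}$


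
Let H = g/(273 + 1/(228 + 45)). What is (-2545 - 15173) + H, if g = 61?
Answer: -1320505887/74530 ≈ -17718.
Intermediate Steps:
H = 16653/74530 (H = 61/(273 + 1/(228 + 45)) = 61/(273 + 1/273) = 61/(74530/273) = (273/74530)*61 = 16653/74530 ≈ 0.22344)
(-2545 - 15173) + H = (-2545 - 15173) + 16653/74530 = -17718 + 16653/74530 = -1320505887/74530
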